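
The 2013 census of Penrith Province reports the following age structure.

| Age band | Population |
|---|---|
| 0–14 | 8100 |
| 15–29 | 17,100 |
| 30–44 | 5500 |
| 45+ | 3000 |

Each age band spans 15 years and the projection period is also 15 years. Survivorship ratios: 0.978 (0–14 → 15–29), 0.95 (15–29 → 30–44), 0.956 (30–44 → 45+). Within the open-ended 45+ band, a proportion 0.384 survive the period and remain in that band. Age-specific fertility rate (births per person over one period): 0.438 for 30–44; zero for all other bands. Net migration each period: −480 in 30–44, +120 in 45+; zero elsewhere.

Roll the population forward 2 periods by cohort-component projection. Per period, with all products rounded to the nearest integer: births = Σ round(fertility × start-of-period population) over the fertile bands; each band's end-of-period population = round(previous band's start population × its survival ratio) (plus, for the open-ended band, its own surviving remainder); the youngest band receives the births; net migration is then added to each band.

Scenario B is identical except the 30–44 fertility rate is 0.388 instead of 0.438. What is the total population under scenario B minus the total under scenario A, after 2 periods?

-1057

[period 1]
Births: 5500 * 0.438 = 2409
15–29: 8100 * 0.978 = 7922
30–44: 17100 * 0.95 = 16245
45+: 5500 * 0.956 + 3000 * 0.384 = 5258 + 1152 = 6410
Net migration: 30–44 − 480 → 15765; 45+ + 120 → 6530
→ [2409, 7922, 15765, 6530]
[period 2]
Births: 15765 * 0.438 = 6905
15–29: 2409 * 0.978 = 2356
30–44: 7922 * 0.95 = 7526
45+: 15765 * 0.956 + 6530 * 0.384 = 15071 + 2508 = 17579
Net migration: 30–44 − 480 → 7046; 45+ + 120 → 17699
→ [6905, 2356, 7046, 17699]
Scenario A total after 2 periods: 34006
Scenario B projection —
[period 1]
Births: 5500 * 0.388 = 2134
15–29: 8100 * 0.978 = 7922
30–44: 17100 * 0.95 = 16245
45+: 5500 * 0.956 + 3000 * 0.384 = 5258 + 1152 = 6410
Net migration: 30–44 − 480 → 15765; 45+ + 120 → 6530
→ [2134, 7922, 15765, 6530]
[period 2]
Births: 15765 * 0.388 = 6117
15–29: 2134 * 0.978 = 2087
30–44: 7922 * 0.95 = 7526
45+: 15765 * 0.956 + 6530 * 0.384 = 15071 + 2508 = 17579
Net migration: 30–44 − 480 → 7046; 45+ + 120 → 17699
→ [6117, 2087, 7046, 17699]
Scenario B total after 2 periods: 32949
Difference B − A = 32949 − 34006 = -1057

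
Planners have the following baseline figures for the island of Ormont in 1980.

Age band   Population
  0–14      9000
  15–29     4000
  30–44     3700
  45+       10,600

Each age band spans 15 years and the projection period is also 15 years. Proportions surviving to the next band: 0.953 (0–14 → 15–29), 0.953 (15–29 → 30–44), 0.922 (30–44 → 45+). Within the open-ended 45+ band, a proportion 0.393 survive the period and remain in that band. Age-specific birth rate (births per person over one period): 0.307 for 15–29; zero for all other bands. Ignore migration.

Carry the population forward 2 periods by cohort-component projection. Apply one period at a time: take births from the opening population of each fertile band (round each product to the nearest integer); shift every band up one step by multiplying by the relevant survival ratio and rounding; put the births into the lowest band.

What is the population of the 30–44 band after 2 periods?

8174

Numbering the bands 1..4 from youngest to oldest:
— Period 1 —
Births: 4000 * 0.307 = 1228
Band 2: 9000 * 0.953 = 8577
Band 3: 4000 * 0.953 = 3812
Band 4: 3700 * 0.922 + 10600 * 0.393 = 3411 + 4166 = 7577
→ [1228, 8577, 3812, 7577]
— Period 2 —
Births: 8577 * 0.307 = 2633
Band 2: 1228 * 0.953 = 1170
Band 3: 8577 * 0.953 = 8174
Band 4: 3812 * 0.922 + 7577 * 0.393 = 3515 + 2978 = 6493
→ [2633, 1170, 8174, 6493]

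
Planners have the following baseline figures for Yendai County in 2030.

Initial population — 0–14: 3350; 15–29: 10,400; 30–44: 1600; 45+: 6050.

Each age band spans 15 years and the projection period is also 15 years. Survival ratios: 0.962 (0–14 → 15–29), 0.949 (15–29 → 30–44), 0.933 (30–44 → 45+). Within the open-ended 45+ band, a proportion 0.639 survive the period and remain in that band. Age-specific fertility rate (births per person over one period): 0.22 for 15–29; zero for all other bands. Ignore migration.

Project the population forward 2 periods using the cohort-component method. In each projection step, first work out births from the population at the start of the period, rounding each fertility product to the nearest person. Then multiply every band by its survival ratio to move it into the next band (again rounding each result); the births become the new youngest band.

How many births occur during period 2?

Numbering the groups 1..4 from youngest to oldest:
Period 1:
Births: 10400 × 0.22 = 2288
Group 2: 3350 × 0.962 = 3223
Group 3: 10400 × 0.949 = 9870
Group 4: 1600 × 0.933 + 6050 × 0.639 = 1493 + 3866 = 5359
End of period: [2288, 3223, 9870, 5359]
Period 2:
Births: 3223 × 0.22 = 709
Group 2: 2288 × 0.962 = 2201
Group 3: 3223 × 0.949 = 3059
Group 4: 9870 × 0.933 + 5359 × 0.639 = 9209 + 3424 = 12633
End of period: [709, 2201, 3059, 12633]

709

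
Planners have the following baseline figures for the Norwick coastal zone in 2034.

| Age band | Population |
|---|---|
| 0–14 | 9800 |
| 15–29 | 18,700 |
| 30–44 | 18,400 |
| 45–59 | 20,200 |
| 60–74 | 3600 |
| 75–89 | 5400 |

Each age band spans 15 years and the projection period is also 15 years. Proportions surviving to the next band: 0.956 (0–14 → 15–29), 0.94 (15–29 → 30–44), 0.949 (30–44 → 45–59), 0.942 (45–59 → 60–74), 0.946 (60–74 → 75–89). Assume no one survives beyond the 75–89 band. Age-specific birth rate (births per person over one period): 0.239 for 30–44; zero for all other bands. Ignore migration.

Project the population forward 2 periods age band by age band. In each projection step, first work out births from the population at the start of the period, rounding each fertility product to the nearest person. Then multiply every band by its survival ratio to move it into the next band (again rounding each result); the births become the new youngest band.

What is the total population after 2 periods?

Period 1:
Births: 18400 × 0.239 = 4398
15–29: 9800 × 0.956 = 9369
30–44: 18700 × 0.94 = 17578
45–59: 18400 × 0.949 = 17462
60–74: 20200 × 0.942 = 19028
75–89: 3600 × 0.946 = 3406
Population now: 0–14=4398, 15–29=9369, 30–44=17578, 45–59=17462, 60–74=19028, 75–89=3406
Period 2:
Births: 17578 × 0.239 = 4201
15–29: 4398 × 0.956 = 4204
30–44: 9369 × 0.94 = 8807
45–59: 17578 × 0.949 = 16682
60–74: 17462 × 0.942 = 16449
75–89: 19028 × 0.946 = 18000
Population now: 0–14=4201, 15–29=4204, 30–44=8807, 45–59=16682, 60–74=16449, 75–89=18000
Total after period 2: 4201 + 4204 + 8807 + 16682 + 16449 + 18000 = 68343

68343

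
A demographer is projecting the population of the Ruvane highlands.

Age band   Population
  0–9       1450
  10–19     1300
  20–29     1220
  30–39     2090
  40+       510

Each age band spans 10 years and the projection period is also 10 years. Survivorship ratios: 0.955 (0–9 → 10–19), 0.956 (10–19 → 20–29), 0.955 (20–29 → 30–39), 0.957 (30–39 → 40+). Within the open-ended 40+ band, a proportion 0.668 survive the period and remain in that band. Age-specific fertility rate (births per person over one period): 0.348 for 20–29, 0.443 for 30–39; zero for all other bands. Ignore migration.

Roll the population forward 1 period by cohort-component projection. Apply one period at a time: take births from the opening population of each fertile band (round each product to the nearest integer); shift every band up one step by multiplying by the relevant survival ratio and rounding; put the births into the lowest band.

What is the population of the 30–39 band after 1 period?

(Groups numbered youngest = 1 to oldest = 5.)
After projecting period 1:
Births: 1220 * 0.348 = 425  |  2090 * 0.443 = 926 ⇒ total 1351
Group 2: 1450 * 0.955 = 1385
Group 3: 1300 * 0.956 = 1243
Group 4: 1220 * 0.955 = 1165
Group 5: 2090 * 0.957 + 510 * 0.668 = 2000 + 341 = 2341
End of period: [1351, 1385, 1243, 1165, 2341]

1165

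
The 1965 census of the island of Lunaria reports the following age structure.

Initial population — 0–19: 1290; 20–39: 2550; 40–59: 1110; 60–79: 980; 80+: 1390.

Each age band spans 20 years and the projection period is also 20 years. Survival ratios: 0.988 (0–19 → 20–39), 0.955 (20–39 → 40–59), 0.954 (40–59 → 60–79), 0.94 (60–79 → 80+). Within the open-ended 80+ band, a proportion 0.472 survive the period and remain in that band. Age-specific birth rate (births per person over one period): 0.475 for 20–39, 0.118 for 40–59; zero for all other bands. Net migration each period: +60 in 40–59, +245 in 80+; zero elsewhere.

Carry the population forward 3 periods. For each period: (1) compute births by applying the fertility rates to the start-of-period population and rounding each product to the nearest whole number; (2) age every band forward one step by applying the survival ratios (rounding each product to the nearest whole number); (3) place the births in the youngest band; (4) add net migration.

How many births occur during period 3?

Period 1.
Births: 2550 × 0.475 = 1211  |  1110 × 0.118 = 131 — total 1342
20–39: 1290 × 0.988 = 1275
40–59: 2550 × 0.955 = 2435
60–79: 1110 × 0.954 = 1059
80+: 980 × 0.94 + 1390 × 0.472 = 921 + 656 = 1577
Net migration: 40–59 + 60 → 2495; 80+ + 245 → 1822
→ [1342, 1275, 2495, 1059, 1822]
Period 2.
Births: 1275 × 0.475 = 606  |  2495 × 0.118 = 294 — total 900
20–39: 1342 × 0.988 = 1326
40–59: 1275 × 0.955 = 1218
60–79: 2495 × 0.954 = 2380
80+: 1059 × 0.94 + 1822 × 0.472 = 995 + 860 = 1855
Net migration: 40–59 + 60 → 1278; 80+ + 245 → 2100
→ [900, 1326, 1278, 2380, 2100]
Period 3.
Births: 1326 × 0.475 = 630  |  1278 × 0.118 = 151 — total 781
20–39: 900 × 0.988 = 889
40–59: 1326 × 0.955 = 1266
60–79: 1278 × 0.954 = 1219
80+: 2380 × 0.94 + 2100 × 0.472 = 2237 + 991 = 3228
Net migration: 40–59 + 60 → 1326; 80+ + 245 → 3473
→ [781, 889, 1326, 1219, 3473]

781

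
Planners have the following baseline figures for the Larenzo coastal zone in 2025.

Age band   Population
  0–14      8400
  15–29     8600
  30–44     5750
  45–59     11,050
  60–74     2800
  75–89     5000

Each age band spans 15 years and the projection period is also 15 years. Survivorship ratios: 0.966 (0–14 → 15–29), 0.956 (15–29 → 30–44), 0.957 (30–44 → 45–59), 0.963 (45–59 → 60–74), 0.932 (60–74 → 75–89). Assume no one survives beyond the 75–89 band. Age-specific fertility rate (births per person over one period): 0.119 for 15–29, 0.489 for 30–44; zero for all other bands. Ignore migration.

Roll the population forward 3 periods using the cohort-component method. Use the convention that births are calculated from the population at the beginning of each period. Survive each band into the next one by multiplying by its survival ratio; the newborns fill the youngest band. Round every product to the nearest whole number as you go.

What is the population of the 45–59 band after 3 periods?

7423

Period 1:
Births: 8600 × 0.119 = 1023  |  5750 × 0.489 = 2812 ⇒ total 3835
15–29: 8400 × 0.966 = 8114
30–44: 8600 × 0.956 = 8222
45–59: 5750 × 0.957 = 5503
60–74: 11050 × 0.963 = 10641
75–89: 2800 × 0.932 = 2610
Population now: 0–14=3835, 15–29=8114, 30–44=8222, 45–59=5503, 60–74=10641, 75–89=2610
Period 2:
Births: 8114 × 0.119 = 966  |  8222 × 0.489 = 4021 ⇒ total 4987
15–29: 3835 × 0.966 = 3705
30–44: 8114 × 0.956 = 7757
45–59: 8222 × 0.957 = 7868
60–74: 5503 × 0.963 = 5299
75–89: 10641 × 0.932 = 9917
Population now: 0–14=4987, 15–29=3705, 30–44=7757, 45–59=7868, 60–74=5299, 75–89=9917
Period 3:
Births: 3705 × 0.119 = 441  |  7757 × 0.489 = 3793 ⇒ total 4234
15–29: 4987 × 0.966 = 4817
30–44: 3705 × 0.956 = 3542
45–59: 7757 × 0.957 = 7423
60–74: 7868 × 0.963 = 7577
75–89: 5299 × 0.932 = 4939
Population now: 0–14=4234, 15–29=4817, 30–44=3542, 45–59=7423, 60–74=7577, 75–89=4939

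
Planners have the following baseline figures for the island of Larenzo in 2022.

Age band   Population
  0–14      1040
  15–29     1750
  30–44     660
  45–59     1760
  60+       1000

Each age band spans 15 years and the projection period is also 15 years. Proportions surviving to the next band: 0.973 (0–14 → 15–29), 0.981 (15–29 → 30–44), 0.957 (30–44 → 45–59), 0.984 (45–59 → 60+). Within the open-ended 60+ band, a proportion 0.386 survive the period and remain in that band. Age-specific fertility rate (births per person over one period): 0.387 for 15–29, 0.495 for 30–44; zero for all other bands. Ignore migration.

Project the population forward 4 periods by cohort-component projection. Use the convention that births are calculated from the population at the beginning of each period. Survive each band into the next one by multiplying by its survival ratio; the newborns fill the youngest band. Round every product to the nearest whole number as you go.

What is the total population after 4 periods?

5664

Numbering the bands 1..5 from youngest to oldest:
Period 1.
Births: 1750 × 0.387 = 677 ; 660 × 0.495 = 327 — total 1004
Band 2: 1040 × 0.973 = 1012
Band 3: 1750 × 0.981 = 1717
Band 4: 660 × 0.957 = 632
Band 5: 1760 × 0.984 + 1000 × 0.386 = 1732 + 386 = 2118
→ [1004, 1012, 1717, 632, 2118]
Period 2.
Births: 1012 × 0.387 = 392 ; 1717 × 0.495 = 850 — total 1242
Band 2: 1004 × 0.973 = 977
Band 3: 1012 × 0.981 = 993
Band 4: 1717 × 0.957 = 1643
Band 5: 632 × 0.984 + 2118 × 0.386 = 622 + 818 = 1440
→ [1242, 977, 993, 1643, 1440]
Period 3.
Births: 977 × 0.387 = 378 ; 993 × 0.495 = 492 — total 870
Band 2: 1242 × 0.973 = 1208
Band 3: 977 × 0.981 = 958
Band 4: 993 × 0.957 = 950
Band 5: 1643 × 0.984 + 1440 × 0.386 = 1617 + 556 = 2173
→ [870, 1208, 958, 950, 2173]
Period 4.
Births: 1208 × 0.387 = 467 ; 958 × 0.495 = 474 — total 941
Band 2: 870 × 0.973 = 847
Band 3: 1208 × 0.981 = 1185
Band 4: 958 × 0.957 = 917
Band 5: 950 × 0.984 + 2173 × 0.386 = 935 + 839 = 1774
→ [941, 847, 1185, 917, 1774]
Total after period 4: 941 + 847 + 1185 + 917 + 1774 = 5664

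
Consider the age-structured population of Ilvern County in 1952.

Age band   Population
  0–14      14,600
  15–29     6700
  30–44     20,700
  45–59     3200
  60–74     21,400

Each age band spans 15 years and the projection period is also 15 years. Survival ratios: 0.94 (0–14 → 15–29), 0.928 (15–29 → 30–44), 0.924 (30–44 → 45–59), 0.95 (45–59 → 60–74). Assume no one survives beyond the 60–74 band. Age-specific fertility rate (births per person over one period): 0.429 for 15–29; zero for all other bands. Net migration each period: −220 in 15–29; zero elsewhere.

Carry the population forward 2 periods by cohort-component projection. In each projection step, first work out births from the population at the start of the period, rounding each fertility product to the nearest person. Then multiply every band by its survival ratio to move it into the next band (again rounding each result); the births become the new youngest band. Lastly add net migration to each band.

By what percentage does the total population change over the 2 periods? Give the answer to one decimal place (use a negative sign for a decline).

-32.8

Let band 1 be 0–14 through band 5 = 60–74.
Period 1.
Births: 6700 × 0.429 = 2874
Band 2: 14600 × 0.94 = 13724
Band 3: 6700 × 0.928 = 6218
Band 4: 20700 × 0.924 = 19127
Band 5: 3200 × 0.95 = 3040
Net migration: Band 2 − 220 → 13504
Population now: 0–14=2874, 15–29=13504, 30–44=6218, 45–59=19127, 60–74=3040
Period 2.
Births: 13504 × 0.429 = 5793
Band 2: 2874 × 0.94 = 2702
Band 3: 13504 × 0.928 = 12532
Band 4: 6218 × 0.924 = 5745
Band 5: 19127 × 0.95 = 18171
Net migration: Band 2 − 220 → 2482
Population now: 0–14=5793, 15–29=2482, 30–44=12532, 45–59=5745, 60–74=18171
Total: 66600 → 44723; change = -21877; percentage change = -32.8%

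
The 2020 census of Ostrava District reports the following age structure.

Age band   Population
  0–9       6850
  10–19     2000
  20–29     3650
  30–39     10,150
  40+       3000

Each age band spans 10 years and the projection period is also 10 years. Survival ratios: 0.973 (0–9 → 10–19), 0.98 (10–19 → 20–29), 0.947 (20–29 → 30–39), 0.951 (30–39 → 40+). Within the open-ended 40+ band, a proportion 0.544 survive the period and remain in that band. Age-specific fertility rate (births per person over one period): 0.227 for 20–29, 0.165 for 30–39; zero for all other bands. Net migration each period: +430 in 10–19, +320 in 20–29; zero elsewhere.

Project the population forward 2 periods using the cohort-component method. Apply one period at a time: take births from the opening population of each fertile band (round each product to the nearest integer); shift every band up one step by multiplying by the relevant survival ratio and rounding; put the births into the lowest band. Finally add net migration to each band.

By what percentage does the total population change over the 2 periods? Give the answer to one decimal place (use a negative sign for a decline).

-11.1

Let band 1 be 0–9 through band 5 = 40+.
— Period 1 —
Births: 3650 × 0.227 = 829  |  10150 × 0.165 = 1675 — total 2504
Band 2: 6850 × 0.973 = 6665
Band 3: 2000 × 0.98 = 1960
Band 4: 3650 × 0.947 = 3457
Band 5: 10150 × 0.951 + 3000 × 0.544 = 9653 + 1632 = 11285
Net migration: Band 2 + 430 → 7095; Band 3 + 320 → 2280
Giving 2504 / 7095 / 2280 / 3457 / 11285.
— Period 2 —
Births: 2280 × 0.227 = 518  |  3457 × 0.165 = 570 — total 1088
Band 2: 2504 × 0.973 = 2436
Band 3: 7095 × 0.98 = 6953
Band 4: 2280 × 0.947 = 2159
Band 5: 3457 × 0.951 + 11285 × 0.544 = 3288 + 6139 = 9427
Net migration: Band 2 + 430 → 2866; Band 3 + 320 → 7273
Giving 1088 / 2866 / 7273 / 2159 / 9427.
Total: 25650 → 22813; change = -2837; percentage change = -11.1%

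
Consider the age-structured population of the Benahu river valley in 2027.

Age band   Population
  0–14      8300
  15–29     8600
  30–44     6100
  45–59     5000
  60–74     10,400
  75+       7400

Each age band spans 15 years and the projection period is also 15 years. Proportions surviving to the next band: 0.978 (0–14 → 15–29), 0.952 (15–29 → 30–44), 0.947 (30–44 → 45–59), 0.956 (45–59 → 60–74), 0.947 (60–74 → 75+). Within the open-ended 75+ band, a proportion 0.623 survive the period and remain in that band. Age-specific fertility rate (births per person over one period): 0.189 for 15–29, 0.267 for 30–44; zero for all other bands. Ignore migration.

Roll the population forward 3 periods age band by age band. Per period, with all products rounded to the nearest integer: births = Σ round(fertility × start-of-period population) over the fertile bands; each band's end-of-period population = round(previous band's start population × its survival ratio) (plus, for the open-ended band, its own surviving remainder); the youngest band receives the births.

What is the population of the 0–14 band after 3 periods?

2664

Period 1:
Births: 8600 * 0.189 = 1625  |  6100 * 0.267 = 1629 → total 3254
15–29: 8300 * 0.978 = 8117
30–44: 8600 * 0.952 = 8187
45–59: 6100 * 0.947 = 5777
60–74: 5000 * 0.956 = 4780
75+: 10400 * 0.947 + 7400 * 0.623 = 9849 + 4610 = 14459
→ [3254, 8117, 8187, 5777, 4780, 14459]
Period 2:
Births: 8117 * 0.189 = 1534  |  8187 * 0.267 = 2186 → total 3720
15–29: 3254 * 0.978 = 3182
30–44: 8117 * 0.952 = 7727
45–59: 8187 * 0.947 = 7753
60–74: 5777 * 0.956 = 5523
75+: 4780 * 0.947 + 14459 * 0.623 = 4527 + 9008 = 13535
→ [3720, 3182, 7727, 7753, 5523, 13535]
Period 3:
Births: 3182 * 0.189 = 601  |  7727 * 0.267 = 2063 → total 2664
15–29: 3720 * 0.978 = 3638
30–44: 3182 * 0.952 = 3029
45–59: 7727 * 0.947 = 7317
60–74: 7753 * 0.956 = 7412
75+: 5523 * 0.947 + 13535 * 0.623 = 5230 + 8432 = 13662
→ [2664, 3638, 3029, 7317, 7412, 13662]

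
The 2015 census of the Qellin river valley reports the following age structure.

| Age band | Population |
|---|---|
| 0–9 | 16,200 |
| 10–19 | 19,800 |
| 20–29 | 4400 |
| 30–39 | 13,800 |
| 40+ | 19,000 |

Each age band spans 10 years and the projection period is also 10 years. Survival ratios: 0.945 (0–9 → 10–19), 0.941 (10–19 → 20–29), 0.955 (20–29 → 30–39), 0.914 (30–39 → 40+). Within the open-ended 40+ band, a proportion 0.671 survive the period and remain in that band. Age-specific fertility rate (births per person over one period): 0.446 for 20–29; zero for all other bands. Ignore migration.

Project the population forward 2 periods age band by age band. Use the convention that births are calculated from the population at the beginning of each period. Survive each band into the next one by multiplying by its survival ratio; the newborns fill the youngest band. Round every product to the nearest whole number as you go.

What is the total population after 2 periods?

63223

— Period 1 —
Births: 4400 × 0.446 = 1962
10–19: 16200 × 0.945 = 15309
20–29: 19800 × 0.941 = 18632
30–39: 4400 × 0.955 = 4202
40+: 13800 × 0.914 + 19000 × 0.671 = 12613 + 12749 = 25362
→ [1962, 15309, 18632, 4202, 25362]
— Period 2 —
Births: 18632 × 0.446 = 8310
10–19: 1962 × 0.945 = 1854
20–29: 15309 × 0.941 = 14406
30–39: 18632 × 0.955 = 17794
40+: 4202 × 0.914 + 25362 × 0.671 = 3841 + 17018 = 20859
→ [8310, 1854, 14406, 17794, 20859]
Total after period 2: 8310 + 1854 + 14406 + 17794 + 20859 = 63223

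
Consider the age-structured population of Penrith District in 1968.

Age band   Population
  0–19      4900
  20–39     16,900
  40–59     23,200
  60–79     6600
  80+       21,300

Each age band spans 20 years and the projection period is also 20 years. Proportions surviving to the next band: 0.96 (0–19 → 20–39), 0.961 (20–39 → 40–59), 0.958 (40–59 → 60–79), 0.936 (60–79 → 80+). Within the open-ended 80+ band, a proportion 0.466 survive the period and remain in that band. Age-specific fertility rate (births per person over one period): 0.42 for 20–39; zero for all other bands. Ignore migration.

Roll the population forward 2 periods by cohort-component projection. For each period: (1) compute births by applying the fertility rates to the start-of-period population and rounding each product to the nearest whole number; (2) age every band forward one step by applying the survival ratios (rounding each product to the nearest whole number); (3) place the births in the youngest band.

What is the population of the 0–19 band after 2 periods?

(Groups numbered youngest = 1 to oldest = 5.)
— Period 1 —
Births: 16900 × 0.42 = 7098
Group 2: 4900 × 0.96 = 4704
Group 3: 16900 × 0.961 = 16241
Group 4: 23200 × 0.958 = 22226
Group 5: 6600 × 0.936 + 21300 × 0.466 = 6178 + 9926 = 16104
Giving 7098 / 4704 / 16241 / 22226 / 16104.
— Period 2 —
Births: 4704 × 0.42 = 1976
Group 2: 7098 × 0.96 = 6814
Group 3: 4704 × 0.961 = 4521
Group 4: 16241 × 0.958 = 15559
Group 5: 22226 × 0.936 + 16104 × 0.466 = 20804 + 7504 = 28308
Giving 1976 / 6814 / 4521 / 15559 / 28308.

1976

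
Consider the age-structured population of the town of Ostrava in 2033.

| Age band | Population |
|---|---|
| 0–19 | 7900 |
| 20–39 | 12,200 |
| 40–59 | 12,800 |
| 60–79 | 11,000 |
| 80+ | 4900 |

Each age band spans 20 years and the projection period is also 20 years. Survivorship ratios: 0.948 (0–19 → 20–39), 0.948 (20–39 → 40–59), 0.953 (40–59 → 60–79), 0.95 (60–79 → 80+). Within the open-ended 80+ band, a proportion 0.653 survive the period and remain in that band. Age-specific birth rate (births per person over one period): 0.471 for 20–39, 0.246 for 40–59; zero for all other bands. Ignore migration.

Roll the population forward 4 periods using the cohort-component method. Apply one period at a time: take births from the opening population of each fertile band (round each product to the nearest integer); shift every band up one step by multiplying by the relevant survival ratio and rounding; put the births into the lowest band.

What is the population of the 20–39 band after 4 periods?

Let group 1 be 0–19 through group 5 = 80+.
[period 1]
Births: 12200 × 0.471 = 5746 ; 12800 × 0.246 = 3149 — total 8895
Group 2: 7900 × 0.948 = 7489
Group 3: 12200 × 0.948 = 11566
Group 4: 12800 × 0.953 = 12198
Group 5: 11000 × 0.95 + 4900 × 0.653 = 10450 + 3200 = 13650
Giving 8895 / 7489 / 11566 / 12198 / 13650.
[period 2]
Births: 7489 × 0.471 = 3527 ; 11566 × 0.246 = 2845 — total 6372
Group 2: 8895 × 0.948 = 8432
Group 3: 7489 × 0.948 = 7100
Group 4: 11566 × 0.953 = 11022
Group 5: 12198 × 0.95 + 13650 × 0.653 = 11588 + 8913 = 20501
Giving 6372 / 8432 / 7100 / 11022 / 20501.
[period 3]
Births: 8432 × 0.471 = 3971 ; 7100 × 0.246 = 1747 — total 5718
Group 2: 6372 × 0.948 = 6041
Group 3: 8432 × 0.948 = 7994
Group 4: 7100 × 0.953 = 6766
Group 5: 11022 × 0.95 + 20501 × 0.653 = 10471 + 13387 = 23858
Giving 5718 / 6041 / 7994 / 6766 / 23858.
[period 4]
Births: 6041 × 0.471 = 2845 ; 7994 × 0.246 = 1967 — total 4812
Group 2: 5718 × 0.948 = 5421
Group 3: 6041 × 0.948 = 5727
Group 4: 7994 × 0.953 = 7618
Group 5: 6766 × 0.95 + 23858 × 0.653 = 6428 + 15579 = 22007
Giving 4812 / 5421 / 5727 / 7618 / 22007.

5421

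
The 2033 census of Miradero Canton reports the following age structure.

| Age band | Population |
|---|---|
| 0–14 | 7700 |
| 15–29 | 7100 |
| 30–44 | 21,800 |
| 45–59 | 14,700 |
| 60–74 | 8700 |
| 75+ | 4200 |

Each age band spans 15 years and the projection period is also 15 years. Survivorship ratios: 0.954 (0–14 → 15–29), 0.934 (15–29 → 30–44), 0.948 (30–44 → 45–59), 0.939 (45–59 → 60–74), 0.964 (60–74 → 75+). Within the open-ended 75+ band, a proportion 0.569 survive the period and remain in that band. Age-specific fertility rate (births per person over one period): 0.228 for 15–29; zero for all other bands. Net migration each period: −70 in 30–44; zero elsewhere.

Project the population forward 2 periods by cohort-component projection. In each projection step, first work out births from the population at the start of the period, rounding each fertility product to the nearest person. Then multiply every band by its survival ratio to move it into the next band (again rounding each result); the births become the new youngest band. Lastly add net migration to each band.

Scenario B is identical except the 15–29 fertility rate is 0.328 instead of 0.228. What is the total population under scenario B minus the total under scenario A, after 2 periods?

(Bands numbered youngest = 1 to oldest = 6.)
Period 1:
Births: 7100 × 0.228 = 1619
Band 2: 7700 × 0.954 = 7346
Band 3: 7100 × 0.934 = 6631
Band 4: 21800 × 0.948 = 20666
Band 5: 14700 × 0.939 = 13803
Band 6: 8700 × 0.964 + 4200 × 0.569 = 8387 + 2390 = 10777
Net migration: Band 3 − 70 → 6561
Giving 1619 / 7346 / 6561 / 20666 / 13803 / 10777.
Period 2:
Births: 7346 × 0.228 = 1675
Band 2: 1619 × 0.954 = 1545
Band 3: 7346 × 0.934 = 6861
Band 4: 6561 × 0.948 = 6220
Band 5: 20666 × 0.939 = 19405
Band 6: 13803 × 0.964 + 10777 × 0.569 = 13306 + 6132 = 19438
Net migration: Band 3 − 70 → 6791
Giving 1675 / 1545 / 6791 / 6220 / 19405 / 19438.
Scenario A total after 2 periods: 55074
Scenario B projection —
Period 1:
Births: 7100 × 0.328 = 2329
Band 2: 7700 × 0.954 = 7346
Band 3: 7100 × 0.934 = 6631
Band 4: 21800 × 0.948 = 20666
Band 5: 14700 × 0.939 = 13803
Band 6: 8700 × 0.964 + 4200 × 0.569 = 8387 + 2390 = 10777
Net migration: Band 3 − 70 → 6561
Giving 2329 / 7346 / 6561 / 20666 / 13803 / 10777.
Period 2:
Births: 7346 × 0.328 = 2409
Band 2: 2329 × 0.954 = 2222
Band 3: 7346 × 0.934 = 6861
Band 4: 6561 × 0.948 = 6220
Band 5: 20666 × 0.939 = 19405
Band 6: 13803 × 0.964 + 10777 × 0.569 = 13306 + 6132 = 19438
Net migration: Band 3 − 70 → 6791
Giving 2409 / 2222 / 6791 / 6220 / 19405 / 19438.
Scenario B total after 2 periods: 56485
Difference B − A = 56485 − 55074 = 1411

1411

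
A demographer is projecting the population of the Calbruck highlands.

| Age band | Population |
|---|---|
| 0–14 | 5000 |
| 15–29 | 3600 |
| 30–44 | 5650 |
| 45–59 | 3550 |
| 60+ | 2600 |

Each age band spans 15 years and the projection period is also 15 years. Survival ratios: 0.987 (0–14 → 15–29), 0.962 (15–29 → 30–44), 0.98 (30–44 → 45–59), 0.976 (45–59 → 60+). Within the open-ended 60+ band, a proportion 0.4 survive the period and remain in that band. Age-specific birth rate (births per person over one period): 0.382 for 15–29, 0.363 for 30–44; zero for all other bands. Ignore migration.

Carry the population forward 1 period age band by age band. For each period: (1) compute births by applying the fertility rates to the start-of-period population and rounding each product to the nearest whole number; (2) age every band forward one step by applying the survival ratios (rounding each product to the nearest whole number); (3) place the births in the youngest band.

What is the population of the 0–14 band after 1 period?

Period 1:
Births: 3600 * 0.382 = 1375  |  5650 * 0.363 = 2051 — total 3426
15–29: 5000 * 0.987 = 4935
30–44: 3600 * 0.962 = 3463
45–59: 5650 * 0.98 = 5537
60+: 3550 * 0.976 + 2600 * 0.4 = 3465 + 1040 = 4505
→ [3426, 4935, 3463, 5537, 4505]

3426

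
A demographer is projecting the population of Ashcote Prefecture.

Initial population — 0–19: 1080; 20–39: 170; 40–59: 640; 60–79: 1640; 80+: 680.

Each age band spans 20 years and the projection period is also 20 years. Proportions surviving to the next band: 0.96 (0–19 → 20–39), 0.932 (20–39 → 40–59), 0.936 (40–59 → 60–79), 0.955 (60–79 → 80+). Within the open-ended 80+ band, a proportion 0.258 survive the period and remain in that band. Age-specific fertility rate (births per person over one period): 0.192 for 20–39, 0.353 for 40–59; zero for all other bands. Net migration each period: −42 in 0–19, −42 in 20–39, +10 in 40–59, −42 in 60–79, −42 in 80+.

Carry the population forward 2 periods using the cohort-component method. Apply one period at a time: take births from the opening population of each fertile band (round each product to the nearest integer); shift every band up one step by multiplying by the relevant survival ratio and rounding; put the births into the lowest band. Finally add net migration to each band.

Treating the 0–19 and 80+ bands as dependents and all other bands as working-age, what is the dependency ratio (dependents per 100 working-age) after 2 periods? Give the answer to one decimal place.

Period 1:
Births: 170 × 0.192 = 33 ; 640 × 0.353 = 226 ⇒ total 259
20–39: 1080 × 0.96 = 1037
40–59: 170 × 0.932 = 158
60–79: 640 × 0.936 = 599
80+: 1640 × 0.955 + 680 × 0.258 = 1566 + 175 = 1741
Net migration: 0–19 − 42 → 217; 20–39 − 42 → 995; 40–59 + 10 → 168; 60–79 − 42 → 557; 80+ − 42 → 1699
Population now: 0–19=217, 20–39=995, 40–59=168, 60–79=557, 80+=1699
Period 2:
Births: 995 × 0.192 = 191 ; 168 × 0.353 = 59 ⇒ total 250
20–39: 217 × 0.96 = 208
40–59: 995 × 0.932 = 927
60–79: 168 × 0.936 = 157
80+: 557 × 0.955 + 1699 × 0.258 = 532 + 438 = 970
Net migration: 0–19 − 42 → 208; 20–39 − 42 → 166; 40–59 + 10 → 937; 60–79 − 42 → 115; 80+ − 42 → 928
Population now: 0–19=208, 20–39=166, 40–59=937, 60–79=115, 80+=928
Dependents (band 0–19 + band 80+) = 208 + 928 = 1136; working-age = 1218; ratio = 1136/1218 × 100 = 93.3

93.3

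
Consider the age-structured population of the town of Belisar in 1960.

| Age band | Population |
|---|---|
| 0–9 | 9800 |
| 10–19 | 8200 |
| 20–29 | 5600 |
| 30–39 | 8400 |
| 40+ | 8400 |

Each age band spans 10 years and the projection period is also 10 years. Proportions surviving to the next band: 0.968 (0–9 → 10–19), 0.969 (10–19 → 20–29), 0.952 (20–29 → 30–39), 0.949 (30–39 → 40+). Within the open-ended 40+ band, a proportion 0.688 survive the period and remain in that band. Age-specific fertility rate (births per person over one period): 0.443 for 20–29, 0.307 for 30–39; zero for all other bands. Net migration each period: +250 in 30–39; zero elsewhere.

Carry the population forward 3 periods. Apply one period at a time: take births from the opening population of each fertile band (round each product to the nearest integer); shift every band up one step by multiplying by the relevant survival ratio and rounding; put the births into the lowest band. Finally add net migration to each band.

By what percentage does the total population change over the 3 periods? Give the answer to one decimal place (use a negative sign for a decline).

[period 1]
Births: 5600 * 0.443 = 2481 ; 8400 * 0.307 = 2579 → 5060
10–19: 9800 * 0.968 = 9486
20–29: 8200 * 0.969 = 7946
30–39: 5600 * 0.952 = 5331
40+: 8400 * 0.949 + 8400 * 0.688 = 7972 + 5779 = 13751
Net migration: 30–39 + 250 → 5581
Giving 5060 / 9486 / 7946 / 5581 / 13751.
[period 2]
Births: 7946 * 0.443 = 3520 ; 5581 * 0.307 = 1713 → 5233
10–19: 5060 * 0.968 = 4898
20–29: 9486 * 0.969 = 9192
30–39: 7946 * 0.952 = 7565
40+: 5581 * 0.949 + 13751 * 0.688 = 5296 + 9461 = 14757
Net migration: 30–39 + 250 → 7815
Giving 5233 / 4898 / 9192 / 7815 / 14757.
[period 3]
Births: 9192 * 0.443 = 4072 ; 7815 * 0.307 = 2399 → 6471
10–19: 5233 * 0.968 = 5066
20–29: 4898 * 0.969 = 4746
30–39: 9192 * 0.952 = 8751
40+: 7815 * 0.949 + 14757 * 0.688 = 7416 + 10153 = 17569
Net migration: 30–39 + 250 → 9001
Giving 6471 / 5066 / 4746 / 9001 / 17569.
Total: 40400 → 42853; change = 2453; percentage change = 6.1%

6.1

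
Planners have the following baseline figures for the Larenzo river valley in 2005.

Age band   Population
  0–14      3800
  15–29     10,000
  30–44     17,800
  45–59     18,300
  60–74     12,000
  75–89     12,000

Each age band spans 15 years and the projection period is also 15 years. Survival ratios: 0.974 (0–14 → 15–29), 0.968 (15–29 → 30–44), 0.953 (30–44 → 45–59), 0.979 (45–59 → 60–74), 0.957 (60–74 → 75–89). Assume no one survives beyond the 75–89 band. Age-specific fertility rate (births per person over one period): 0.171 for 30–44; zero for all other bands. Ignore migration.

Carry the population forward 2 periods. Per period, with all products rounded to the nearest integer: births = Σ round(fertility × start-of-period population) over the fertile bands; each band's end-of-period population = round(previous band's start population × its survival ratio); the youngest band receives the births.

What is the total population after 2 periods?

51181

Call the bands 1 to 6, youngest first.
Period 1:
Births: 17800 × 0.171 = 3044
Band 2: 3800 × 0.974 = 3701
Band 3: 10000 × 0.968 = 9680
Band 4: 17800 × 0.953 = 16963
Band 5: 18300 × 0.979 = 17916
Band 6: 12000 × 0.957 = 11484
Giving 3044 / 3701 / 9680 / 16963 / 17916 / 11484.
Period 2:
Births: 9680 × 0.171 = 1655
Band 2: 3044 × 0.974 = 2965
Band 3: 3701 × 0.968 = 3583
Band 4: 9680 × 0.953 = 9225
Band 5: 16963 × 0.979 = 16607
Band 6: 17916 × 0.957 = 17146
Giving 1655 / 2965 / 3583 / 9225 / 16607 / 17146.
Total after period 2: 1655 + 2965 + 3583 + 9225 + 16607 + 17146 = 51181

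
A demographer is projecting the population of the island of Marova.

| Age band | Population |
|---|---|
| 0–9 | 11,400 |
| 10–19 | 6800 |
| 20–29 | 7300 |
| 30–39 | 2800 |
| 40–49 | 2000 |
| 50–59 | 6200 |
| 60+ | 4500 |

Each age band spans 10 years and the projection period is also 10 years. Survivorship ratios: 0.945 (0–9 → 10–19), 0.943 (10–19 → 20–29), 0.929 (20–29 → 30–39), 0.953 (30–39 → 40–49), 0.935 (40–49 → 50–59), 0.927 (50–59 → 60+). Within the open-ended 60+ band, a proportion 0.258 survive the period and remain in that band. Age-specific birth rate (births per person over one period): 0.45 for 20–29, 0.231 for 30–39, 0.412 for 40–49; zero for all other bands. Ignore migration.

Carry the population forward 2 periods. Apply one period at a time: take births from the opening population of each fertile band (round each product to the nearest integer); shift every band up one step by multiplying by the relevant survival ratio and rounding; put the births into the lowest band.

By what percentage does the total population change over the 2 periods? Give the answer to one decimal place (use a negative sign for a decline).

-5.8

Numbering the bands 1..7 from youngest to oldest:
— Period 1 —
Births: 7300 × 0.45 = 3285 ; 2800 × 0.231 = 647 ; 2000 × 0.412 = 824 → total 4756
Band 2: 11400 × 0.945 = 10773
Band 3: 6800 × 0.943 = 6412
Band 4: 7300 × 0.929 = 6782
Band 5: 2800 × 0.953 = 2668
Band 6: 2000 × 0.935 = 1870
Band 7: 6200 × 0.927 + 4500 × 0.258 = 5747 + 1161 = 6908
Giving 4756 / 10773 / 6412 / 6782 / 2668 / 1870 / 6908.
— Period 2 —
Births: 6412 × 0.45 = 2885 ; 6782 × 0.231 = 1567 ; 2668 × 0.412 = 1099 → total 5551
Band 2: 4756 × 0.945 = 4494
Band 3: 10773 × 0.943 = 10159
Band 4: 6412 × 0.929 = 5957
Band 5: 6782 × 0.953 = 6463
Band 6: 2668 × 0.935 = 2495
Band 7: 1870 × 0.927 + 6908 × 0.258 = 1733 + 1782 = 3515
Giving 5551 / 4494 / 10159 / 5957 / 6463 / 2495 / 3515.
Total: 41000 → 38634; change = -2366; percentage change = -5.8%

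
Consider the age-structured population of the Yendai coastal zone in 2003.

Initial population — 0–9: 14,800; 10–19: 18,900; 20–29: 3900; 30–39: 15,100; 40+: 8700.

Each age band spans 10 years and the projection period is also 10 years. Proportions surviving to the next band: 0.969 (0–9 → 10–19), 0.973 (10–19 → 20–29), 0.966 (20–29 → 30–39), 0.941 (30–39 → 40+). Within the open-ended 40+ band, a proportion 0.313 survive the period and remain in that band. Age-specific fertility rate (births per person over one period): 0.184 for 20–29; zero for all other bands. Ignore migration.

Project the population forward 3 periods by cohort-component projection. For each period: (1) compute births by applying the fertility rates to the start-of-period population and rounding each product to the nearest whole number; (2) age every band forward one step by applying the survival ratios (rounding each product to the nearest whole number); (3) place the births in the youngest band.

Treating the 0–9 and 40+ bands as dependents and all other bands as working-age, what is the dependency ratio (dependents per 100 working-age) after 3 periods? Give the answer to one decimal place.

Period 1.
Births: 3900 × 0.184 = 718
10–19: 14800 × 0.969 = 14341
20–29: 18900 × 0.973 = 18390
30–39: 3900 × 0.966 = 3767
40+: 15100 × 0.941 + 8700 × 0.313 = 14209 + 2723 = 16932
Population now: 0–9=718, 10–19=14341, 20–29=18390, 30–39=3767, 40+=16932
Period 2.
Births: 18390 × 0.184 = 3384
10–19: 718 × 0.969 = 696
20–29: 14341 × 0.973 = 13954
30–39: 18390 × 0.966 = 17765
40+: 3767 × 0.941 + 16932 × 0.313 = 3545 + 5300 = 8845
Population now: 0–9=3384, 10–19=696, 20–29=13954, 30–39=17765, 40+=8845
Period 3.
Births: 13954 × 0.184 = 2568
10–19: 3384 × 0.969 = 3279
20–29: 696 × 0.973 = 677
30–39: 13954 × 0.966 = 13480
40+: 17765 × 0.941 + 8845 × 0.313 = 16717 + 2768 = 19485
Population now: 0–9=2568, 10–19=3279, 20–29=677, 30–39=13480, 40+=19485
Dependents (band 0–9 + band 40+) = 2568 + 19485 = 22053; working-age = 17436; ratio = 22053/17436 × 100 = 126.5

126.5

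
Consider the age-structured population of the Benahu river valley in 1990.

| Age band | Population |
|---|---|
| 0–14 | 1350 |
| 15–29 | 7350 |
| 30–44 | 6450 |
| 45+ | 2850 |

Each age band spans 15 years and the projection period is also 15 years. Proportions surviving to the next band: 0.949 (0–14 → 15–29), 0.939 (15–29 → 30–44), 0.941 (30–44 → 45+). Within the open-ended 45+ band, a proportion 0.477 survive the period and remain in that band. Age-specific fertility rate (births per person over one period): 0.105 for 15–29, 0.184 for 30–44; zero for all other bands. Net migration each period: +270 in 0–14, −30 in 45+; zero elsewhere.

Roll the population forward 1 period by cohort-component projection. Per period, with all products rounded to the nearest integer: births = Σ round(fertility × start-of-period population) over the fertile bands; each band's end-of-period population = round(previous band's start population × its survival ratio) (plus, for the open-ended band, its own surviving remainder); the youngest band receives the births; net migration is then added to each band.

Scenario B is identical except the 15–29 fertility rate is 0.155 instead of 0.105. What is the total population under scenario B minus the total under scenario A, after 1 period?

(Groups numbered youngest = 1 to oldest = 4.)
After projecting period 1:
Births: 7350 × 0.105 = 772, 6450 × 0.184 = 1187 → 1959
Group 2: 1350 × 0.949 = 1281
Group 3: 7350 × 0.939 = 6902
Group 4: 6450 × 0.941 + 2850 × 0.477 = 6069 + 1359 = 7428
Net migration: Group 1 + 270 → 2229; Group 4 − 30 → 7398
Giving 2229 / 1281 / 6902 / 7398.
Scenario A total after 1 period: 17810
Scenario B projection —
After projecting period 1:
Births: 7350 × 0.155 = 1139, 6450 × 0.184 = 1187 → 2326
Group 2: 1350 × 0.949 = 1281
Group 3: 7350 × 0.939 = 6902
Group 4: 6450 × 0.941 + 2850 × 0.477 = 6069 + 1359 = 7428
Net migration: Group 1 + 270 → 2596; Group 4 − 30 → 7398
Giving 2596 / 1281 / 6902 / 7398.
Scenario B total after 1 period: 18177
Difference B − A = 18177 − 17810 = 367

367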